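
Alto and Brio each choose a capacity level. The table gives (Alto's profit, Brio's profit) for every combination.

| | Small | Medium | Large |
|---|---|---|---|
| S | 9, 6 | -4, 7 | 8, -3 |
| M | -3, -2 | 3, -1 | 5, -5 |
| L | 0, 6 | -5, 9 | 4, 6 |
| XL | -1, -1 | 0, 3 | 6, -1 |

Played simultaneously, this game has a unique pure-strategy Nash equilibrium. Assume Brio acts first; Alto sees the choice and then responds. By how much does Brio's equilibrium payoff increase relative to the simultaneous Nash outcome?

7

Work backward from Alto's decision.
- Small: BR = S, leader payoff 6.
- Medium: BR = M, leader payoff -1.
- Large: BR = S, leader payoff -3.
Brio's induced payoffs are 6, -1, -3, so Brio commits to Small. Subgame-perfect outcome: (S, Small) with payoffs (9, 6).
Under simultaneous play:
Alto's best replies: Small→S; Medium→M; Large→S.
Brio's best replies: S→Medium; M→Medium; L→Medium; XL→Medium.
The unique mutual best reply is (M, Medium), giving (3, -1).
Brio's commitment gain: 6 − -1 = 7.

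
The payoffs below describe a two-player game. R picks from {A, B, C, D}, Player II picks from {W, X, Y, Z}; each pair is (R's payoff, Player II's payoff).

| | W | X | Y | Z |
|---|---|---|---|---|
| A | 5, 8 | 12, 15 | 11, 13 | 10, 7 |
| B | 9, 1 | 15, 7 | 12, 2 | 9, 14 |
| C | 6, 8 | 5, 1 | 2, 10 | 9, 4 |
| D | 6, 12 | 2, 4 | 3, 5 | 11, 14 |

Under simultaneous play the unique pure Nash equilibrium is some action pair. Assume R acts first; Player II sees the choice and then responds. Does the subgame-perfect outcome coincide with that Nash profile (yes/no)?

no

Solve by backward induction (R leads).
- A: Player II compares 8, 15, 13, 7 and picks X; R would get 12.
- B: Player II compares 1, 7, 2, 14 and picks Z; R would get 9.
- C: Player II compares 8, 1, 10, 4 and picks Y; R would get 2.
- D: Player II compares 12, 4, 5, 14 and picks Z; R would get 11.
Maximizing over 12, 9, 2, 11, R chooses A. Subgame-perfect outcome: (A, X) with payoffs (12, 15).
Under simultaneous play:
R's best replies: W→B; X→B; Y→B; Z→D.
Player II's best replies: A→X; B→Z; C→Y; D→Z.
The unique mutual best reply is (D, Z), giving (11, 14).
Sequential outcome (A, X) differs from the Nash profile (D, Z).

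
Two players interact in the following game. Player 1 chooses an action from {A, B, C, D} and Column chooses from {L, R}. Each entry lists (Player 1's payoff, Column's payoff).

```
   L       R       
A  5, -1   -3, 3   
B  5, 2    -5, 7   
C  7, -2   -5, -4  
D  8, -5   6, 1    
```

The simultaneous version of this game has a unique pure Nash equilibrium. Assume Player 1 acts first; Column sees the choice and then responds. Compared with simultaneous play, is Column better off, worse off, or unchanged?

worse off

Backward induction with Player 1 moving first.
- A: Column compares -1, 3 and picks R; Player 1 would get -3.
- B: Column compares 2, 7 and picks R; Player 1 would get -5.
- C: Column compares -2, -4 and picks L; Player 1 would get 7.
- D: Column compares -5, 1 and picks R; Player 1 would get 6.
Among -3, -5, 7, 6, the best is 7 at C. Subgame-perfect outcome: (C, L) with payoffs (7, -2).
Under simultaneous play:
Player 1's best replies: L→D; R→D.
Column's best replies: A→R; B→R; C→L; D→R.
The unique mutual best reply is (D, R), giving (6, 1).
Column earns -2 sequentially versus 1 at the Nash outcome: worse off.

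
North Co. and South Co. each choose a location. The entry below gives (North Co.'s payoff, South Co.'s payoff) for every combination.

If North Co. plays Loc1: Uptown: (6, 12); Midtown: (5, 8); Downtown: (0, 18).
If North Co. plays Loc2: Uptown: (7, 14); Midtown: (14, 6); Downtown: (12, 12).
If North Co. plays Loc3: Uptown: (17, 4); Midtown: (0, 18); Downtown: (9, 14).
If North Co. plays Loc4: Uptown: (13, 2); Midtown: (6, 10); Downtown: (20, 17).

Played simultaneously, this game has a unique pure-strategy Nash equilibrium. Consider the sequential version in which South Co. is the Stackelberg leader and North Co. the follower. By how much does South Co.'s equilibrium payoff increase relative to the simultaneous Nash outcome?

Backward induction with South Co. moving first.
- Uptown → North Co. plays Loc3 (best of 6, 7, 17, 13); South Co. gets 4.
- Midtown → North Co. plays Loc2 (best of 5, 14, 0, 6); South Co. gets 6.
- Downtown → North Co. plays Loc4 (best of 0, 12, 9, 20); South Co. gets 17.
Maximizing over 4, 6, 17, South Co. chooses Downtown. Subgame-perfect outcome: (Loc4, Downtown) with payoffs (20, 17).
Under simultaneous play:
North Co.'s best replies: Uptown→Loc3; Midtown→Loc2; Downtown→Loc4.
South Co.'s best replies: Loc1→Downtown; Loc2→Uptown; Loc3→Midtown; Loc4→Downtown.
Only (Loc4, Downtown) has each player best-responding; Nash payoffs (20, 17).
South Co.'s commitment gain: 17 − 17 = 0.

0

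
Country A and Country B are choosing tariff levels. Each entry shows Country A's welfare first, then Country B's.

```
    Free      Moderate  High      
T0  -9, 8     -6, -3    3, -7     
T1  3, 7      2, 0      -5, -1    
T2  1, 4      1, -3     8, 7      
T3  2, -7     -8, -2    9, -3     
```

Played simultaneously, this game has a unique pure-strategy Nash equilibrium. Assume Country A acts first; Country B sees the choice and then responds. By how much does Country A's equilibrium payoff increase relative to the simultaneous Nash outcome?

5

Solve by backward induction (Country A leads).
- T0: Country B compares 8, -3, -7 and picks Free; Country A would get -9.
- T1: Country B compares 7, 0, -1 and picks Free; Country A would get 3.
- T2: Country B compares 4, -3, 7 and picks High; Country A would get 8.
- T3: Country B compares -7, -2, -3 and picks Moderate; Country A would get -8.
Country A's induced payoffs are -9, 3, 8, -8, so Country A commits to T2. Subgame-perfect outcome: (T2, High) with payoffs (8, 7).
For the simultaneous game, intersect best replies.
Country A's best replies: Free→T1; Moderate→T1; High→T3.
Country B's best replies: T0→Free; T1→Free; T2→High; T3→Moderate.
The unique mutual best reply is (T1, Free), giving (3, 7).
Country A's commitment gain: 8 − 3 = 5.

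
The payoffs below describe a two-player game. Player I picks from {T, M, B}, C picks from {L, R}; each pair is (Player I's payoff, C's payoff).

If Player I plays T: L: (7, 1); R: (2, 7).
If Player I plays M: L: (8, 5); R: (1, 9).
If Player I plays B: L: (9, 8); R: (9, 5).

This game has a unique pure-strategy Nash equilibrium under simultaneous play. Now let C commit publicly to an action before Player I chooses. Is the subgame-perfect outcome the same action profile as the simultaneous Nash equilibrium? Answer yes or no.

Player I best-responds to each possible C move:
- L → Player I plays B (best of 7, 8, 9); C gets 8.
- R → Player I plays B (best of 2, 1, 9); C gets 5.
C's induced payoffs are 8, 5, so C commits to L. Subgame-perfect outcome: (B, L) with payoffs (9, 8).
Now find the simultaneous Nash equilibrium.
Player I's best replies: L→B; R→B.
C's best replies: T→R; M→R; B→L.
The unique mutual best reply is (B, L), giving (9, 8).
Sequential outcome (B, L) coincides with the Nash profile (B, L).

yes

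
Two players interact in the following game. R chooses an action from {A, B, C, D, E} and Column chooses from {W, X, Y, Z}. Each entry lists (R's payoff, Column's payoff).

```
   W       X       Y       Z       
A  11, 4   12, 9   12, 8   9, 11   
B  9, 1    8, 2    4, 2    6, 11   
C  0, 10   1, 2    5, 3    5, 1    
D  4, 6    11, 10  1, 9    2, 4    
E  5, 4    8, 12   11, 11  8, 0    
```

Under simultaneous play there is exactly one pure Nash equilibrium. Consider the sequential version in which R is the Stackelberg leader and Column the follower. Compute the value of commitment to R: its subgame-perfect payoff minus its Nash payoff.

2

Work backward from Column's decision.
- A: BR = Z, leader payoff 9.
- B: BR = Z, leader payoff 6.
- C: BR = W, leader payoff 0.
- D: BR = X, leader payoff 11.
- E: BR = X, leader payoff 8.
R's induced payoffs are 9, 6, 0, 11, 8, so R commits to D. Subgame-perfect outcome: (D, X) with payoffs (11, 10).
Under simultaneous play:
R's best replies: W→A; X→A; Y→A; Z→A.
Column's best replies: A→Z; B→Z; C→W; D→X; E→X.
The unique mutual best reply is (A, Z), giving (9, 11).
R's commitment gain: 11 − 9 = 2.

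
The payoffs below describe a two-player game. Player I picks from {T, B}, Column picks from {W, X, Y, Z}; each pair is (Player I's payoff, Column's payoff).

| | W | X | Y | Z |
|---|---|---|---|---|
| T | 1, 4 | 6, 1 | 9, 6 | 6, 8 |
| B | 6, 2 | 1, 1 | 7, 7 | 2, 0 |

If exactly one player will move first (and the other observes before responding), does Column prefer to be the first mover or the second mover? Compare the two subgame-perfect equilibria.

If Player I leads: Column's best replies are T→Z, B→Y; Player I's induced payoffs 6, 7; outcome (B, Y), payoffs (7, 7).
If Column leads: Player I's best replies are W→B, X→T, Y→T, Z→T; Column's induced payoffs 2, 1, 6, 8; outcome (T, Z), payoffs (6, 8).
Column gets 8 moving first and 7 moving second, so Column prefers to move first.

first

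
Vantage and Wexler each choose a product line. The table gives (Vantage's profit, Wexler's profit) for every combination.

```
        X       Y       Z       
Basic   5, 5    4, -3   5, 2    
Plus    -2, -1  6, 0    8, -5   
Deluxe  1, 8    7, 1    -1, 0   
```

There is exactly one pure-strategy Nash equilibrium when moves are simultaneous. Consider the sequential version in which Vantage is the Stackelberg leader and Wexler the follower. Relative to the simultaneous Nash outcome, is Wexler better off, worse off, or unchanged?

Wexler best-responds to each possible Vantage move:
- Basic: BR = X, leader payoff 5.
- Plus: BR = Y, leader payoff 6.
- Deluxe: BR = X, leader payoff 1.
Maximizing over 5, 6, 1, Vantage chooses Plus. Subgame-perfect outcome: (Plus, Y) with payoffs (6, 0).
Now find the simultaneous Nash equilibrium.
Vantage's best replies: X→Basic; Y→Deluxe; Z→Plus.
Wexler's best replies: Basic→X; Plus→Y; Deluxe→X.
The unique mutual best reply is (Basic, X), giving (5, 5).
Wexler earns 0 sequentially versus 5 at the Nash outcome: worse off.

worse off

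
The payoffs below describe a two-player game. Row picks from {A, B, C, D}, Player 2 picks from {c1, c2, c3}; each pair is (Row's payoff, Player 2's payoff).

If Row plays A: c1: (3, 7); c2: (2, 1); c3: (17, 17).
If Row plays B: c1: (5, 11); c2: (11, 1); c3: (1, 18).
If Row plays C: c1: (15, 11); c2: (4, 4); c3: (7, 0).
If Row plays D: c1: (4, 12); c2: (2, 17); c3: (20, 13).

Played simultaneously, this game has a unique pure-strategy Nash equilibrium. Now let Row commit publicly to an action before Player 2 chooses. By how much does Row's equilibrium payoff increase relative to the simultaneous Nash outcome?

2

Solve by backward induction (Row leads).
- A → Player 2 plays c3 (best of 7, 1, 17); Row gets 17.
- B → Player 2 plays c3 (best of 11, 1, 18); Row gets 1.
- C → Player 2 plays c1 (best of 11, 4, 0); Row gets 15.
- D → Player 2 plays c2 (best of 12, 17, 13); Row gets 2.
Maximizing over 17, 1, 15, 2, Row chooses A. Subgame-perfect outcome: (A, c3) with payoffs (17, 17).
Now find the simultaneous Nash equilibrium.
Row's best replies: c1→C; c2→B; c3→D.
Player 2's best replies: A→c3; B→c3; C→c1; D→c2.
The unique mutual best reply is (C, c1), giving (15, 11).
Row's commitment gain: 17 − 15 = 2.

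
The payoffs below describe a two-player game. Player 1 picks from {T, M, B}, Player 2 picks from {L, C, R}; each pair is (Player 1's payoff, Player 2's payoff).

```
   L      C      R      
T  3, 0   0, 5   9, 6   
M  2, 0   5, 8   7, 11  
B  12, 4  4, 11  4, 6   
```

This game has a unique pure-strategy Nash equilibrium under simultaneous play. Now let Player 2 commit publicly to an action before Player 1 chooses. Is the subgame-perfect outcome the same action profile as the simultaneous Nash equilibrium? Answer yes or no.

no

Work backward from Player 1's decision.
- L → Player 1 plays B (best of 3, 2, 12); Player 2 gets 4.
- C → Player 1 plays M (best of 0, 5, 4); Player 2 gets 8.
- R → Player 1 plays T (best of 9, 7, 4); Player 2 gets 6.
Among 4, 8, 6, the best is 8 at C. Subgame-perfect outcome: (M, C) with payoffs (5, 8).
Now find the simultaneous Nash equilibrium.
Player 1's best replies: L→B; C→M; R→T.
Player 2's best replies: T→R; M→R; B→C.
The unique mutual best reply is (T, R), giving (9, 6).
Sequential outcome (M, C) differs from the Nash profile (T, R).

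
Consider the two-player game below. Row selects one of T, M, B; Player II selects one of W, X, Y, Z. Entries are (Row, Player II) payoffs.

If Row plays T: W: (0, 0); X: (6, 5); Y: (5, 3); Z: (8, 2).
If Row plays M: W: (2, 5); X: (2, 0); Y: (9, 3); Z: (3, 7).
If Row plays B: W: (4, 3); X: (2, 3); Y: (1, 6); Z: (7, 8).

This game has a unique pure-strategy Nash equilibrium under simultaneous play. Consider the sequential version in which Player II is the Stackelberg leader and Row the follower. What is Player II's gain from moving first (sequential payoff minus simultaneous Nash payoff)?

0

Row best-responds to each possible Player II move:
- W: Row compares 0, 2, 4 and picks B; Player II would get 3.
- X: Row compares 6, 2, 2 and picks T; Player II would get 5.
- Y: Row compares 5, 9, 1 and picks M; Player II would get 3.
- Z: Row compares 8, 3, 7 and picks T; Player II would get 2.
Maximizing over 3, 5, 3, 2, Player II chooses X. Subgame-perfect outcome: (T, X) with payoffs (6, 5).
For the simultaneous game, intersect best replies.
Row's best replies: W→B; X→T; Y→M; Z→T.
Player II's best replies: T→X; M→Z; B→Z.
The unique mutual best reply is (T, X), giving (6, 5).
Player II's commitment gain: 5 − 5 = 0.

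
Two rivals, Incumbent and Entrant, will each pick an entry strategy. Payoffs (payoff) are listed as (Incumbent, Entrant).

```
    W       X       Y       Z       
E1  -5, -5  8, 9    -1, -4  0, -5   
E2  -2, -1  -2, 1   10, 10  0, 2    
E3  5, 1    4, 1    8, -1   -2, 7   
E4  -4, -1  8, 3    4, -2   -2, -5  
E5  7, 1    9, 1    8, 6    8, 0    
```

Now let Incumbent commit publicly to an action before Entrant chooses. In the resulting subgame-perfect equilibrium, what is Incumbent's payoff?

Work backward from Entrant's decision.
- E1: BR = X, leader payoff 8.
- E2: BR = Y, leader payoff 10.
- E3: BR = Z, leader payoff -2.
- E4: BR = X, leader payoff 8.
- E5: BR = Y, leader payoff 8.
Incumbent's induced payoffs are 8, 10, -2, 8, 8, so Incumbent commits to E2. Subgame-perfect outcome: (E2, Y) with payoffs (10, 10).

10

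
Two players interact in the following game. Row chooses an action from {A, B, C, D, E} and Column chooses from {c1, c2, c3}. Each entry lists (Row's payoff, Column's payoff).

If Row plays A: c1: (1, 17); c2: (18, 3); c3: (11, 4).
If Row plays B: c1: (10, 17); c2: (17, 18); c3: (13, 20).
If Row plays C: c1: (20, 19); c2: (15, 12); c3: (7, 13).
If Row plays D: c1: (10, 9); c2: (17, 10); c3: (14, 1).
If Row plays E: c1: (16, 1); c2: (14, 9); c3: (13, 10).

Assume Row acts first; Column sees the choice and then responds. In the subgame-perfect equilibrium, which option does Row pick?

C

Solve by backward induction (Row leads).
- A: Column compares 17, 3, 4 and picks c1; Row would get 1.
- B: Column compares 17, 18, 20 and picks c3; Row would get 13.
- C: Column compares 19, 12, 13 and picks c1; Row would get 20.
- D: Column compares 9, 10, 1 and picks c2; Row would get 17.
- E: Column compares 1, 9, 10 and picks c3; Row would get 13.
Maximizing over 1, 13, 20, 17, 13, Row chooses C. Subgame-perfect outcome: (C, c1) with payoffs (20, 19).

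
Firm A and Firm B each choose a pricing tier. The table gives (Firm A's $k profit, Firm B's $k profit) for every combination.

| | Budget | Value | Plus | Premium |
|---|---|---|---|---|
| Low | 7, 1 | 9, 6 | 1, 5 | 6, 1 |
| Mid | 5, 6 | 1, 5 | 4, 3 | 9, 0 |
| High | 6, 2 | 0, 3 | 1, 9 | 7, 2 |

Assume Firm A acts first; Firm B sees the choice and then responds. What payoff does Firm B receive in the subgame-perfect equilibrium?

6

Firm B best-responds to each possible Firm A move:
- Low: Firm B compares 1, 6, 5, 1 and picks Value; Firm A would get 9.
- Mid: Firm B compares 6, 5, 3, 0 and picks Budget; Firm A would get 5.
- High: Firm B compares 2, 3, 9, 2 and picks Plus; Firm A would get 1.
Among 9, 5, 1, the best is 9 at Low. Subgame-perfect outcome: (Low, Value) with payoffs (9, 6).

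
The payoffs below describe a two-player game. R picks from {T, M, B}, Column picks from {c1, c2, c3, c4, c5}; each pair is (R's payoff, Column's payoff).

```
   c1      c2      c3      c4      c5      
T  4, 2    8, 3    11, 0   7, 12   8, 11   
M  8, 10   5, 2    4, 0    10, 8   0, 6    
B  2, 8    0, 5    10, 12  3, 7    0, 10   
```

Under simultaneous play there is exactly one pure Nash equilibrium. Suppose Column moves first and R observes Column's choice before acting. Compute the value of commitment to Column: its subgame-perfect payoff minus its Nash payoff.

1

Backward induction with Column moving first.
- c1 → R plays M (best of 4, 8, 2); Column gets 10.
- c2 → R plays T (best of 8, 5, 0); Column gets 3.
- c3 → R plays T (best of 11, 4, 10); Column gets 0.
- c4 → R plays M (best of 7, 10, 3); Column gets 8.
- c5 → R plays T (best of 8, 0, 0); Column gets 11.
Among 10, 3, 0, 8, 11, the best is 11 at c5. Subgame-perfect outcome: (T, c5) with payoffs (8, 11).
Under simultaneous play:
R's best replies: c1→M; c2→T; c3→T; c4→M; c5→T.
Column's best replies: T→c4; M→c1; B→c3.
Only (M, c1) has each player best-responding; Nash payoffs (8, 10).
Column's commitment gain: 11 − 10 = 1.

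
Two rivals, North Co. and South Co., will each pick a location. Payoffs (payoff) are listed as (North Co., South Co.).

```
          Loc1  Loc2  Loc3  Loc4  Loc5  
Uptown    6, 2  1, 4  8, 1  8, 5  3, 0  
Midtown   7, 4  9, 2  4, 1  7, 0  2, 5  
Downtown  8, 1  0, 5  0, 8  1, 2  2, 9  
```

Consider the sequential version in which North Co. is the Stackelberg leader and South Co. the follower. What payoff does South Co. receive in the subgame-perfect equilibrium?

South Co. best-responds to each possible North Co. move:
- Uptown: South Co. compares 2, 4, 1, 5, 0 and picks Loc4; North Co. would get 8.
- Midtown: South Co. compares 4, 2, 1, 0, 5 and picks Loc5; North Co. would get 2.
- Downtown: South Co. compares 1, 5, 8, 2, 9 and picks Loc5; North Co. would get 2.
Maximizing over 8, 2, 2, North Co. chooses Uptown. Subgame-perfect outcome: (Uptown, Loc4) with payoffs (8, 5).

5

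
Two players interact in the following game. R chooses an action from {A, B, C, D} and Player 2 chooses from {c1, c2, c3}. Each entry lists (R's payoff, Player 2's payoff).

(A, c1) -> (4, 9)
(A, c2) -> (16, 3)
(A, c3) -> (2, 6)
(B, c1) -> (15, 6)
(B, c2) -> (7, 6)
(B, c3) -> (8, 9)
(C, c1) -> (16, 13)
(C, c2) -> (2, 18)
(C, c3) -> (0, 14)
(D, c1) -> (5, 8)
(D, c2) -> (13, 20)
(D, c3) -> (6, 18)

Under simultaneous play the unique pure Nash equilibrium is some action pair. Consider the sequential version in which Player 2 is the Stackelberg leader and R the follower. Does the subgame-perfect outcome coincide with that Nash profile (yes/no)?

Solve by backward induction (Player 2 leads).
- c1: BR = C, leader payoff 13.
- c2: BR = A, leader payoff 3.
- c3: BR = B, leader payoff 9.
Among 13, 3, 9, the best is 13 at c1. Subgame-perfect outcome: (C, c1) with payoffs (16, 13).
Now find the simultaneous Nash equilibrium.
R's best replies: c1→C; c2→A; c3→B.
Player 2's best replies: A→c1; B→c3; C→c2; D→c2.
Only (B, c3) has each player best-responding; Nash payoffs (8, 9).
Sequential outcome (C, c1) differs from the Nash profile (B, c3).

no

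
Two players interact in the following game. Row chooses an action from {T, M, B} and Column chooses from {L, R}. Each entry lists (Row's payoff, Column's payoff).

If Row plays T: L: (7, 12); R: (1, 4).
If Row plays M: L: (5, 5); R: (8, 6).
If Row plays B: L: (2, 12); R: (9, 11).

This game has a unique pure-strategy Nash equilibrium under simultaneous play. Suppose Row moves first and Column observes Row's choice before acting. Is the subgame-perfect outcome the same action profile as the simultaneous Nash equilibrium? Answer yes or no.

no

Backward induction with Row moving first.
- T: Column compares 12, 4 and picks L; Row would get 7.
- M: Column compares 5, 6 and picks R; Row would get 8.
- B: Column compares 12, 11 and picks L; Row would get 2.
Maximizing over 7, 8, 2, Row chooses M. Subgame-perfect outcome: (M, R) with payoffs (8, 6).
Now find the simultaneous Nash equilibrium.
Row's best replies: L→T; R→B.
Column's best replies: T→L; M→R; B→L.
Only (T, L) has each player best-responding; Nash payoffs (7, 12).
Sequential outcome (M, R) differs from the Nash profile (T, L).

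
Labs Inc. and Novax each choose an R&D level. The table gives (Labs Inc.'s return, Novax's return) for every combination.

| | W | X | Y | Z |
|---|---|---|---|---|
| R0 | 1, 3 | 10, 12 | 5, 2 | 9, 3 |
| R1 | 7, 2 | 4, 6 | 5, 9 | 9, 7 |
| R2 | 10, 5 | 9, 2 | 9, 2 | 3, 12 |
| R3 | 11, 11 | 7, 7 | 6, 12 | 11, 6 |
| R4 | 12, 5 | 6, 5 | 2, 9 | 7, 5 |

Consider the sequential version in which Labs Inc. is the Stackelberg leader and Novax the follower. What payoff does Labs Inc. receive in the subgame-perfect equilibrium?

10

Backward induction with Labs Inc. moving first.
- R0: Novax compares 3, 12, 2, 3 and picks X; Labs Inc. would get 10.
- R1: Novax compares 2, 6, 9, 7 and picks Y; Labs Inc. would get 5.
- R2: Novax compares 5, 2, 2, 12 and picks Z; Labs Inc. would get 3.
- R3: Novax compares 11, 7, 12, 6 and picks Y; Labs Inc. would get 6.
- R4: Novax compares 5, 5, 9, 5 and picks Y; Labs Inc. would get 2.
Labs Inc.'s induced payoffs are 10, 5, 3, 6, 2, so Labs Inc. commits to R0. Subgame-perfect outcome: (R0, X) with payoffs (10, 12).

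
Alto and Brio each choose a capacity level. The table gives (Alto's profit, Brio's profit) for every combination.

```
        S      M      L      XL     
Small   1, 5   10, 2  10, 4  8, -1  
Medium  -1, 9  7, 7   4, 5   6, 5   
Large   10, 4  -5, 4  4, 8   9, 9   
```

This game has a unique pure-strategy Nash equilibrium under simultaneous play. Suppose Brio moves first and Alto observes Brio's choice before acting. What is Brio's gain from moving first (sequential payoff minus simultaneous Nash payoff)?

Alto best-responds to each possible Brio move:
- S: Alto compares 1, -1, 10 and picks Large; Brio would get 4.
- M: Alto compares 10, 7, -5 and picks Small; Brio would get 2.
- L: Alto compares 10, 4, 4 and picks Small; Brio would get 4.
- XL: Alto compares 8, 6, 9 and picks Large; Brio would get 9.
Among 4, 2, 4, 9, the best is 9 at XL. Subgame-perfect outcome: (Large, XL) with payoffs (9, 9).
Under simultaneous play:
Alto's best replies: S→Large; M→Small; L→Small; XL→Large.
Brio's best replies: Small→S; Medium→S; Large→XL.
The unique mutual best reply is (Large, XL), giving (9, 9).
Brio's commitment gain: 9 − 9 = 0.

0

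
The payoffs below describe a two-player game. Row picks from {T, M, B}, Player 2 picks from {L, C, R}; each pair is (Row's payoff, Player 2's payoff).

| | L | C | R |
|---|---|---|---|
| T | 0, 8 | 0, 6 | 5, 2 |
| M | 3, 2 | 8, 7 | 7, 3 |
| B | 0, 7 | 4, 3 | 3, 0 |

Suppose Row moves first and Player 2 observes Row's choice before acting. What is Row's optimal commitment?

Backward induction with Row moving first.
- T: BR = L, leader payoff 0.
- M: BR = C, leader payoff 8.
- B: BR = L, leader payoff 0.
Maximizing over 0, 8, 0, Row chooses M. Subgame-perfect outcome: (M, C) with payoffs (8, 7).

M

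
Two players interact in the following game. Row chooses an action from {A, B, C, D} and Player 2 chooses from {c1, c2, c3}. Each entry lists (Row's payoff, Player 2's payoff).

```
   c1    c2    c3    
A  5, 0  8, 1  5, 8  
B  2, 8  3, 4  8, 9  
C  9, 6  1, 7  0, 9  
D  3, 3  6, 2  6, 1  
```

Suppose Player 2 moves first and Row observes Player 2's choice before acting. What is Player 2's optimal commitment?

Backward induction with Player 2 moving first.
- c1: BR = C, leader payoff 6.
- c2: BR = A, leader payoff 1.
- c3: BR = B, leader payoff 9.
Among 6, 1, 9, the best is 9 at c3. Subgame-perfect outcome: (B, c3) with payoffs (8, 9).

c3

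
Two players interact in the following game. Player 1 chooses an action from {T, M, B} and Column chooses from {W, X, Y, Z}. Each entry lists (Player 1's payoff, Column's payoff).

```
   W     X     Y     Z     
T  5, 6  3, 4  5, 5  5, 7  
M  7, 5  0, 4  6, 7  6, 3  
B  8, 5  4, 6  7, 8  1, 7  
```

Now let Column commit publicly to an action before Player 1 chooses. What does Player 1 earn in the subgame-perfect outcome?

7

Work backward from Player 1's decision.
- W → Player 1 plays B (best of 5, 7, 8); Column gets 5.
- X → Player 1 plays B (best of 3, 0, 4); Column gets 6.
- Y → Player 1 plays B (best of 5, 6, 7); Column gets 8.
- Z → Player 1 plays M (best of 5, 6, 1); Column gets 3.
Maximizing over 5, 6, 8, 3, Column chooses Y. Subgame-perfect outcome: (B, Y) with payoffs (7, 8).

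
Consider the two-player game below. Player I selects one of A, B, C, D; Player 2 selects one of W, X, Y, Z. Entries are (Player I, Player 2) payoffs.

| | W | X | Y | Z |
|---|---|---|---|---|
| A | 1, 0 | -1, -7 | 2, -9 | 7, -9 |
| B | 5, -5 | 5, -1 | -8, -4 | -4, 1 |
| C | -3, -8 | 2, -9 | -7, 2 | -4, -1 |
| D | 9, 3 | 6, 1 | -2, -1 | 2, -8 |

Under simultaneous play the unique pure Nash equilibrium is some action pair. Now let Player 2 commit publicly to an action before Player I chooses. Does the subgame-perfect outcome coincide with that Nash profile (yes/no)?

yes

Work backward from Player I's decision.
- W: BR = D, leader payoff 3.
- X: BR = D, leader payoff 1.
- Y: BR = A, leader payoff -9.
- Z: BR = A, leader payoff -9.
Maximizing over 3, 1, -9, -9, Player 2 chooses W. Subgame-perfect outcome: (D, W) with payoffs (9, 3).
Under simultaneous play:
Player I's best replies: W→D; X→D; Y→A; Z→A.
Player 2's best replies: A→W; B→Z; C→Y; D→W.
Only (D, W) has each player best-responding; Nash payoffs (9, 3).
Sequential outcome (D, W) coincides with the Nash profile (D, W).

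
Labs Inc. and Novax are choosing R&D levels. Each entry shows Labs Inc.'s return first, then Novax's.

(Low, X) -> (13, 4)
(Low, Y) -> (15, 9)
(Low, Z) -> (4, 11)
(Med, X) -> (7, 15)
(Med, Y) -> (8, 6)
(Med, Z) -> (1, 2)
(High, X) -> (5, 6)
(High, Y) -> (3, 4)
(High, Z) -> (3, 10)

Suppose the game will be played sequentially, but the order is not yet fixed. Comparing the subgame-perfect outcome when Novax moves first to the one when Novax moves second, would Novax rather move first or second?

second

If Labs Inc. leads: Novax's best replies are Low→Z, Med→X, High→Z; Labs Inc.'s induced payoffs 4, 7, 3; outcome (Med, X), payoffs (7, 15).
If Novax leads: Labs Inc.'s best replies are X→Low, Y→Low, Z→Low; Novax's induced payoffs 4, 9, 11; outcome (Low, Z), payoffs (4, 11).
Novax gets 11 moving first and 15 moving second, so Novax prefers to move second.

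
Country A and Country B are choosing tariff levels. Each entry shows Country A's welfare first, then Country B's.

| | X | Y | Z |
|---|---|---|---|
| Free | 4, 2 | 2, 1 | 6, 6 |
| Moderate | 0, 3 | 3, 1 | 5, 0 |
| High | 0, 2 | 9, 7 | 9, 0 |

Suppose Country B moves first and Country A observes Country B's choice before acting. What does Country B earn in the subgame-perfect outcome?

7

Backward induction with Country B moving first.
- X: Country A compares 4, 0, 0 and picks Free; Country B would get 2.
- Y: Country A compares 2, 3, 9 and picks High; Country B would get 7.
- Z: Country A compares 6, 5, 9 and picks High; Country B would get 0.
Maximizing over 2, 7, 0, Country B chooses Y. Subgame-perfect outcome: (High, Y) with payoffs (9, 7).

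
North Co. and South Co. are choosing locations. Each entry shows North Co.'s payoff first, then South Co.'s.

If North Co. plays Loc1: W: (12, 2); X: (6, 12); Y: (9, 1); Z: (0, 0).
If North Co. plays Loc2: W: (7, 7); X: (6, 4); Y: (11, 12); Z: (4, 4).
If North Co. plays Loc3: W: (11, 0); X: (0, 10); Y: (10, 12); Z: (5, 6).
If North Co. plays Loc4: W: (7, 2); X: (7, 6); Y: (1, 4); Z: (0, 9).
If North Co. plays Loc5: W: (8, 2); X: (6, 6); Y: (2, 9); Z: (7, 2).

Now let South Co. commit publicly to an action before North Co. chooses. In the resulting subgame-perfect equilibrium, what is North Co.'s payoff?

North Co. best-responds to each possible South Co. move:
- W → North Co. plays Loc1 (best of 12, 7, 11, 7, 8); South Co. gets 2.
- X → North Co. plays Loc4 (best of 6, 6, 0, 7, 6); South Co. gets 6.
- Y → North Co. plays Loc2 (best of 9, 11, 10, 1, 2); South Co. gets 12.
- Z → North Co. plays Loc5 (best of 0, 4, 5, 0, 7); South Co. gets 2.
Maximizing over 2, 6, 12, 2, South Co. chooses Y. Subgame-perfect outcome: (Loc2, Y) with payoffs (11, 12).

11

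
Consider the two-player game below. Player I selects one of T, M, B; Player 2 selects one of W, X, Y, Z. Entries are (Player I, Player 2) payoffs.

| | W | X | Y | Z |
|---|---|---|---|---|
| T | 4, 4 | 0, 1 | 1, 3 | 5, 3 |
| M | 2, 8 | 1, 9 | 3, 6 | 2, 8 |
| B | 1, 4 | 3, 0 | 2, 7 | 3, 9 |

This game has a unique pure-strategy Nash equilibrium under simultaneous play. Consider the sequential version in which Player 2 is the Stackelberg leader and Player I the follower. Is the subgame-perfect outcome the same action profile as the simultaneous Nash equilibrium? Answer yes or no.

Backward induction with Player 2 moving first.
- W: BR = T, leader payoff 4.
- X: BR = B, leader payoff 0.
- Y: BR = M, leader payoff 6.
- Z: BR = T, leader payoff 3.
Maximizing over 4, 0, 6, 3, Player 2 chooses Y. Subgame-perfect outcome: (M, Y) with payoffs (3, 6).
Now find the simultaneous Nash equilibrium.
Player I's best replies: W→T; X→B; Y→M; Z→T.
Player 2's best replies: T→W; M→X; B→Z.
The unique mutual best reply is (T, W), giving (4, 4).
Sequential outcome (M, Y) differs from the Nash profile (T, W).

no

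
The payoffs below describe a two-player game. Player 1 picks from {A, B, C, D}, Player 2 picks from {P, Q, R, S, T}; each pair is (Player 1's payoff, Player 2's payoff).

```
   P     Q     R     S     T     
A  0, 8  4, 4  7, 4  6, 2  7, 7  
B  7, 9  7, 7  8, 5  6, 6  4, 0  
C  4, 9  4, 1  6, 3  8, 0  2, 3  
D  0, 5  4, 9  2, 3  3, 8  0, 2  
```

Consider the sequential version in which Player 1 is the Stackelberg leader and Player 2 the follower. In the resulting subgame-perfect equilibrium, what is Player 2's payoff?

9

Player 2 best-responds to each possible Player 1 move:
- A: BR = P, leader payoff 0.
- B: BR = P, leader payoff 7.
- C: BR = P, leader payoff 4.
- D: BR = Q, leader payoff 4.
Among 0, 7, 4, 4, the best is 7 at B. Subgame-perfect outcome: (B, P) with payoffs (7, 9).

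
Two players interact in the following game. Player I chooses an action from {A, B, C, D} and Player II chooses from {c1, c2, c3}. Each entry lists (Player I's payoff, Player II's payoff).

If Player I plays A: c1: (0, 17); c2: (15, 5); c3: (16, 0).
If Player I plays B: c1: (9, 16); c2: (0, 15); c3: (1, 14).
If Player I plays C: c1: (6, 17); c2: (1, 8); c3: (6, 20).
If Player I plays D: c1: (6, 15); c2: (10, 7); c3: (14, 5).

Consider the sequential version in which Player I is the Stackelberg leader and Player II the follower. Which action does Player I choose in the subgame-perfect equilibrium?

Solve by backward induction (Player I leads).
- A → Player II plays c1 (best of 17, 5, 0); Player I gets 0.
- B → Player II plays c1 (best of 16, 15, 14); Player I gets 9.
- C → Player II plays c3 (best of 17, 8, 20); Player I gets 6.
- D → Player II plays c1 (best of 15, 7, 5); Player I gets 6.
Among 0, 9, 6, 6, the best is 9 at B. Subgame-perfect outcome: (B, c1) with payoffs (9, 16).

B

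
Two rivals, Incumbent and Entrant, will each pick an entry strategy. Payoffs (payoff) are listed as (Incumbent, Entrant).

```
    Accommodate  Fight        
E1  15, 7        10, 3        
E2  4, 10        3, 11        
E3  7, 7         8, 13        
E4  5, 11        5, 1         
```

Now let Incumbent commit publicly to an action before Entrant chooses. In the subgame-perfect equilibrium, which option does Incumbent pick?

E1

Solve by backward induction (Incumbent leads).
- E1: Entrant compares 7, 3 and picks Accommodate; Incumbent would get 15.
- E2: Entrant compares 10, 11 and picks Fight; Incumbent would get 3.
- E3: Entrant compares 7, 13 and picks Fight; Incumbent would get 8.
- E4: Entrant compares 11, 1 and picks Accommodate; Incumbent would get 5.
Incumbent's induced payoffs are 15, 3, 8, 5, so Incumbent commits to E1. Subgame-perfect outcome: (E1, Accommodate) with payoffs (15, 7).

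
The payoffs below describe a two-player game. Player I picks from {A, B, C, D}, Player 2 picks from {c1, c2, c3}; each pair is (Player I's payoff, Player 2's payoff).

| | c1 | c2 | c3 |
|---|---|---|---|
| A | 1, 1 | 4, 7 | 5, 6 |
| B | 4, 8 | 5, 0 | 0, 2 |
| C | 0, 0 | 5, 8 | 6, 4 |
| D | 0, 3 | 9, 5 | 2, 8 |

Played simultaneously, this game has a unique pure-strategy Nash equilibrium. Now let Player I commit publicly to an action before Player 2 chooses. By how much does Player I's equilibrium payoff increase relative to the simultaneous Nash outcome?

1

Player 2 best-responds to each possible Player I move:
- A → Player 2 plays c2 (best of 1, 7, 6); Player I gets 4.
- B → Player 2 plays c1 (best of 8, 0, 2); Player I gets 4.
- C → Player 2 plays c2 (best of 0, 8, 4); Player I gets 5.
- D → Player 2 plays c3 (best of 3, 5, 8); Player I gets 2.
Maximizing over 4, 4, 5, 2, Player I chooses C. Subgame-perfect outcome: (C, c2) with payoffs (5, 8).
For the simultaneous game, intersect best replies.
Player I's best replies: c1→B; c2→D; c3→C.
Player 2's best replies: A→c2; B→c1; C→c2; D→c3.
The unique mutual best reply is (B, c1), giving (4, 8).
Player I's commitment gain: 5 − 4 = 1.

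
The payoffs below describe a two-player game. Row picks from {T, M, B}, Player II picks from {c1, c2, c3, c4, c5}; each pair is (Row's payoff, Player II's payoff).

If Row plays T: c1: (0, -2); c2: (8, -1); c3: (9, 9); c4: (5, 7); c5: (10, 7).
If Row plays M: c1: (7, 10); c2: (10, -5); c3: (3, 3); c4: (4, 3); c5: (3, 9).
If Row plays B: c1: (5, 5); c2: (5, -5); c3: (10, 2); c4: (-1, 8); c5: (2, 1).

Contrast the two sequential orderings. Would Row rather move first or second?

first

If Row leads: Player II's best replies are T→c3, M→c1, B→c4; Row's induced payoffs 9, 7, -1; outcome (T, c3), payoffs (9, 9).
If Player II leads: Row's best replies are c1→M, c2→M, c3→B, c4→T, c5→T; Player II's induced payoffs 10, -5, 2, 7, 7; outcome (M, c1), payoffs (7, 10).
Row gets 9 moving first and 7 moving second, so Row prefers to move first.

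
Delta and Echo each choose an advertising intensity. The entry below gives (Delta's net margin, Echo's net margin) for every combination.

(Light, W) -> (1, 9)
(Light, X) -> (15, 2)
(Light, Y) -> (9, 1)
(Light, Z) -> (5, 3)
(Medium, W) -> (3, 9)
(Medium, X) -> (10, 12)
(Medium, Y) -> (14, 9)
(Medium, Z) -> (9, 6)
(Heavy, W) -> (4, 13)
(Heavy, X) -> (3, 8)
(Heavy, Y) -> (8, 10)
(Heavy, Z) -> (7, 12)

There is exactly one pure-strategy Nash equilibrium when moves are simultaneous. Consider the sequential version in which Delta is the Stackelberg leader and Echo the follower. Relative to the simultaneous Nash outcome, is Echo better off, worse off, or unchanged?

Work backward from Echo's decision.
- Light: Echo compares 9, 2, 1, 3 and picks W; Delta would get 1.
- Medium: Echo compares 9, 12, 9, 6 and picks X; Delta would get 10.
- Heavy: Echo compares 13, 8, 10, 12 and picks W; Delta would get 4.
Maximizing over 1, 10, 4, Delta chooses Medium. Subgame-perfect outcome: (Medium, X) with payoffs (10, 12).
Now find the simultaneous Nash equilibrium.
Delta's best replies: W→Heavy; X→Light; Y→Medium; Z→Medium.
Echo's best replies: Light→W; Medium→X; Heavy→W.
Only (Heavy, W) has each player best-responding; Nash payoffs (4, 13).
Echo earns 12 sequentially versus 13 at the Nash outcome: worse off.

worse off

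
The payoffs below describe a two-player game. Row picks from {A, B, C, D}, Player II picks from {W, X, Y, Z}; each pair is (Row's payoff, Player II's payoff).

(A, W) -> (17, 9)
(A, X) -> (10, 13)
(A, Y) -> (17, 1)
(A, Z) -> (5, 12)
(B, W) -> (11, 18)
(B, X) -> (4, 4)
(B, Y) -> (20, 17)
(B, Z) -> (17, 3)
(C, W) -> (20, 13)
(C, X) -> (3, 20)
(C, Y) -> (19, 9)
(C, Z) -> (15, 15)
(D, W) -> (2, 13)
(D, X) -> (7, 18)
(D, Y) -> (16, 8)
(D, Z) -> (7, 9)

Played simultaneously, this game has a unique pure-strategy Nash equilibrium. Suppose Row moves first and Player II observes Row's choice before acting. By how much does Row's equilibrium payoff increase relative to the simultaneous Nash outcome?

Work backward from Player II's decision.
- A → Player II plays X (best of 9, 13, 1, 12); Row gets 10.
- B → Player II plays W (best of 18, 4, 17, 3); Row gets 11.
- C → Player II plays X (best of 13, 20, 9, 15); Row gets 3.
- D → Player II plays X (best of 13, 18, 8, 9); Row gets 7.
Among 10, 11, 3, 7, the best is 11 at B. Subgame-perfect outcome: (B, W) with payoffs (11, 18).
Now find the simultaneous Nash equilibrium.
Row's best replies: W→C; X→A; Y→B; Z→B.
Player II's best replies: A→X; B→W; C→X; D→X.
The unique mutual best reply is (A, X), giving (10, 13).
Row's commitment gain: 11 − 10 = 1.

1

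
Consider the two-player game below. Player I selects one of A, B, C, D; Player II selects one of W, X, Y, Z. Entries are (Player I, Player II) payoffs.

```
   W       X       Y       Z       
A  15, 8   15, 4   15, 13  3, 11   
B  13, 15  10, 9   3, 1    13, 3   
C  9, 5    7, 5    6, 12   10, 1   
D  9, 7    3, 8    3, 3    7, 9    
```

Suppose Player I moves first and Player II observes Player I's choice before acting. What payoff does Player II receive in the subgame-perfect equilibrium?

13

Player II best-responds to each possible Player I move:
- A: BR = Y, leader payoff 15.
- B: BR = W, leader payoff 13.
- C: BR = Y, leader payoff 6.
- D: BR = Z, leader payoff 7.
Among 15, 13, 6, 7, the best is 15 at A. Subgame-perfect outcome: (A, Y) with payoffs (15, 13).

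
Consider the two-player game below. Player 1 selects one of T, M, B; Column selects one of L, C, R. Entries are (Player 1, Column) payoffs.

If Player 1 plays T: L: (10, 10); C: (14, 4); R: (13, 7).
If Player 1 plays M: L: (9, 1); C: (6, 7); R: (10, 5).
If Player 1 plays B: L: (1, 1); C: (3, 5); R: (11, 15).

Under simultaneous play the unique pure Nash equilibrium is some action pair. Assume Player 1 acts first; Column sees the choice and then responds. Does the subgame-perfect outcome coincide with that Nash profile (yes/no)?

no

Backward induction with Player 1 moving first.
- T: Column compares 10, 4, 7 and picks L; Player 1 would get 10.
- M: Column compares 1, 7, 5 and picks C; Player 1 would get 6.
- B: Column compares 1, 5, 15 and picks R; Player 1 would get 11.
Player 1's induced payoffs are 10, 6, 11, so Player 1 commits to B. Subgame-perfect outcome: (B, R) with payoffs (11, 15).
For the simultaneous game, intersect best replies.
Player 1's best replies: L→T; C→T; R→T.
Column's best replies: T→L; M→C; B→R.
Only (T, L) has each player best-responding; Nash payoffs (10, 10).
Sequential outcome (B, R) differs from the Nash profile (T, L).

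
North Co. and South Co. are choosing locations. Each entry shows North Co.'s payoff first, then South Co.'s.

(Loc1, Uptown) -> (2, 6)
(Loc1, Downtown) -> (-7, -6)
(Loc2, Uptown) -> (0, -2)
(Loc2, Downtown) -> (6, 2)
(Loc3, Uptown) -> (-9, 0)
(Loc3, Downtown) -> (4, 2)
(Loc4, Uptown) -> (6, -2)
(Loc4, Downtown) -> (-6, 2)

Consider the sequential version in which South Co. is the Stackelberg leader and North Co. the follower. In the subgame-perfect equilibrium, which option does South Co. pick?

Downtown

Solve by backward induction (South Co. leads).
- Uptown → North Co. plays Loc4 (best of 2, 0, -9, 6); South Co. gets -2.
- Downtown → North Co. plays Loc2 (best of -7, 6, 4, -6); South Co. gets 2.
Maximizing over -2, 2, South Co. chooses Downtown. Subgame-perfect outcome: (Loc2, Downtown) with payoffs (6, 2).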